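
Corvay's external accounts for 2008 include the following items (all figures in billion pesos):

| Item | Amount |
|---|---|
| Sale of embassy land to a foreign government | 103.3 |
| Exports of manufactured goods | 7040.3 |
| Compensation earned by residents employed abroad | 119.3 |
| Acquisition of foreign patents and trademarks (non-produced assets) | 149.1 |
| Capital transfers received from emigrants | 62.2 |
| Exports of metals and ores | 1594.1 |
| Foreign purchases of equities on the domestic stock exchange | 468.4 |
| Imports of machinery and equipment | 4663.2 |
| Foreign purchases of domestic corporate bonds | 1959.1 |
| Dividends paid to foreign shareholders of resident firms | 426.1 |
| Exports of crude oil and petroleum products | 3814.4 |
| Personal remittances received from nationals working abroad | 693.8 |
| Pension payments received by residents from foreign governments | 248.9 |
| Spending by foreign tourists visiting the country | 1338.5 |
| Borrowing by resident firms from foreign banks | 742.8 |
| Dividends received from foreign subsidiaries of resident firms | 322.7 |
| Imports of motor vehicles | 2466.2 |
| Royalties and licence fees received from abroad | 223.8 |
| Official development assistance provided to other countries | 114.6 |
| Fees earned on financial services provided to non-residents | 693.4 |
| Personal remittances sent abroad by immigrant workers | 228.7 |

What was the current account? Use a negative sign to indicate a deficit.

8190.4

Goods: 3814.4 - 4663.2 + 7040.3 + 1594.1 - 2466.2 = 5319.4
Services: 1338.5 + 223.8 + 693.4 = 2255.7
Primary income: 322.7 + 119.3 - 426.1 = 15.9
Secondary income: 248.9 - 114.6 - 228.7 + 693.8 = 599.4
Current account = 5319.4 + 2255.7 + 15.9 + 599.4 = 8190.4
(Excluded from the current account — capital account: sale of embassy land to a foreign government 103.3, acquisition of foreign patents and trademarks (non-produced assets) 149.1, capital transfers received from emigrants 62.2; financial account: foreign purchases of equities on the domestic stock exchange 468.4, foreign purchases of domestic corporate bonds 1959.1, borrowing by resident firms from foreign banks 742.8.)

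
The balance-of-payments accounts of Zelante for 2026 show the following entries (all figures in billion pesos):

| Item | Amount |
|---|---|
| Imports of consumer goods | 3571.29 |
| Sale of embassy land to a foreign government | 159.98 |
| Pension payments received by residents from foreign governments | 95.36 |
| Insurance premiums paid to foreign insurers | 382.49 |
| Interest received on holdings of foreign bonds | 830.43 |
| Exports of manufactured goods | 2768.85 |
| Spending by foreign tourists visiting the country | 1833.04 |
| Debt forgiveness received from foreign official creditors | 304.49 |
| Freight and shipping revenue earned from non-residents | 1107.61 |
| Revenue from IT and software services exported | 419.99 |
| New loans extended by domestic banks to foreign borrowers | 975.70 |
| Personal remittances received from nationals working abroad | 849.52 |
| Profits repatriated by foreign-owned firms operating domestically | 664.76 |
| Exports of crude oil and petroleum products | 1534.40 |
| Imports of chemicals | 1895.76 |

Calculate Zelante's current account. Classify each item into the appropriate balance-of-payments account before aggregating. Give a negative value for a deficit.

Goods: -1895.76 + 1534.40 + 2768.85 - 3571.29 = -1163.80
Services: 419.99 + 1107.61 - 382.49 + 1833.04 = 2978.15
Primary income: 830.43 - 664.76 = 165.67
Secondary income: 849.52 + 95.36 = 944.88
Current account = (-1163.80) + 2978.15 + 165.67 + 944.88 = 2924.90
(Excluded from the current account — capital account: sale of embassy land to a foreign government 159.98, debt forgiveness received from foreign official creditors 304.49; financial account: new loans extended by domestic banks to foreign borrowers 975.70.)

2924.90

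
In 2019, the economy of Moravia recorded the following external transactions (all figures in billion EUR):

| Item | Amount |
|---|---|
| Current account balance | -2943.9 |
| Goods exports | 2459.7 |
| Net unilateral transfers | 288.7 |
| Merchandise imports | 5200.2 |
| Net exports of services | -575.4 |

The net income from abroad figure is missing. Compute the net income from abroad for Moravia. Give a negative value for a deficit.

83.3

Current account = goods balance + services balance + net primary income + net secondary income
Sum of the known components = -3027.2
Net income from abroad = CA - (known components) = -2943.9 - (-3027.2) = 83.3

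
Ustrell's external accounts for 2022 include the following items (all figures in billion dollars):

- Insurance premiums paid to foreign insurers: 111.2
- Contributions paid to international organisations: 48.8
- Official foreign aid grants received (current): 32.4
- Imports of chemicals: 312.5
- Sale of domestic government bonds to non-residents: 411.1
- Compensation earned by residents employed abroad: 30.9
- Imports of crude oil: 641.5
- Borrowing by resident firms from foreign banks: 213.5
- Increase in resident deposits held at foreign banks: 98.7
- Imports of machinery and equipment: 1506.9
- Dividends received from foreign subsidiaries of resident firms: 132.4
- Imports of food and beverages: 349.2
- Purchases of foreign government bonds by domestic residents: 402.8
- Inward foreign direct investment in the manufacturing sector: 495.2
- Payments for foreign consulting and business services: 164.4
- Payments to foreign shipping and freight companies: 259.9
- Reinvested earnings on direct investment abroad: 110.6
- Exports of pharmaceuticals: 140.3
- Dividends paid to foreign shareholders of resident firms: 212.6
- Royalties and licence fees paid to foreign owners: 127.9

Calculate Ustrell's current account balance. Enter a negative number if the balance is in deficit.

-3288.3

Goods: 140.3 - 312.5 - 1506.9 - 349.2 - 641.5 = -2669.8
Services: -111.2 - 127.9 - 164.4 - 259.9 = -663.4
Primary income: 110.6 + 30.9 + 132.4 - 212.6 = 61.3
Secondary income: 32.4 - 48.8 = -16.4
Current account = (-2669.8) + (-663.4) + 61.3 + (-16.4) = -3288.3
(Excluded from the current account — financial account: sale of domestic government bonds to non-residents 411.1, borrowing by resident firms from foreign banks 213.5, increase in resident deposits held at foreign banks 98.7, purchases of foreign government bonds by domestic residents 402.8, inward foreign direct investment in the manufacturing sector 495.2.)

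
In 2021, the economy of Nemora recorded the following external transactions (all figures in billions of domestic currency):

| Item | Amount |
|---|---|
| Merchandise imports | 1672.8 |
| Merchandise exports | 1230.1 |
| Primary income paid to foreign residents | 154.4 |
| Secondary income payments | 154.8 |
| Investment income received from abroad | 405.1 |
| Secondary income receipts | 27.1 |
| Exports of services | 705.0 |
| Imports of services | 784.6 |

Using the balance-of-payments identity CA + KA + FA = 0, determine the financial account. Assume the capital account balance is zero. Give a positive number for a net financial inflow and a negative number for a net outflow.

399.3

Goods balance = 1230.1 - 1672.8 = -442.7
Services balance = 705.0 - 784.6 = -79.6
Trade balance (goods + services) = -442.7 + (-79.6) = -522.3
Net primary income = 405.1 - 154.4 = 250.7
Net secondary income = 27.1 - 154.8 = -127.7
Current account = -522.3 + 250.7 + (-127.7) = -399.3
Financial account = -(-399.3) = 399.3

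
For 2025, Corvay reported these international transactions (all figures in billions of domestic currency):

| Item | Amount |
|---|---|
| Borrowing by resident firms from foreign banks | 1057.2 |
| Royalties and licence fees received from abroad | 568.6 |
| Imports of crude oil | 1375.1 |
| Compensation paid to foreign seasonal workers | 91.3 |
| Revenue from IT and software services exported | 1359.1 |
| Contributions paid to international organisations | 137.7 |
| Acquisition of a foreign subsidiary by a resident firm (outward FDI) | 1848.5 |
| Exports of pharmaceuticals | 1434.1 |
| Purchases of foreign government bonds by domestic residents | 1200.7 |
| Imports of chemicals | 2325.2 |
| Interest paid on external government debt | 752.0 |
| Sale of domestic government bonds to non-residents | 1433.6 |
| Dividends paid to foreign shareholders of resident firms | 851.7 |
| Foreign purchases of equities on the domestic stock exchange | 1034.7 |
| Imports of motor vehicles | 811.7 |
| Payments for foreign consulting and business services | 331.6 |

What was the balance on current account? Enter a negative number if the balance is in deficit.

Goods: -811.7 + 1434.1 - 1375.1 - 2325.2 = -3077.9
Services: 1359.1 - 331.6 + 568.6 = 1596.1
Primary income: -752.0 - 851.7 - 91.3 = -1695.0
Secondary income: -137.7
Current account = (-3077.9) + 1596.1 + (-1695.0) + (-137.7) = -3314.5
(Excluded from the current account — financial account: borrowing by resident firms from foreign banks 1057.2, acquisition of a foreign subsidiary by a resident firm (outward FDI) 1848.5, purchases of foreign government bonds by domestic residents 1200.7, sale of domestic government bonds to non-residents 1433.6, foreign purchases of equities on the domestic stock exchange 1034.7.)

-3314.5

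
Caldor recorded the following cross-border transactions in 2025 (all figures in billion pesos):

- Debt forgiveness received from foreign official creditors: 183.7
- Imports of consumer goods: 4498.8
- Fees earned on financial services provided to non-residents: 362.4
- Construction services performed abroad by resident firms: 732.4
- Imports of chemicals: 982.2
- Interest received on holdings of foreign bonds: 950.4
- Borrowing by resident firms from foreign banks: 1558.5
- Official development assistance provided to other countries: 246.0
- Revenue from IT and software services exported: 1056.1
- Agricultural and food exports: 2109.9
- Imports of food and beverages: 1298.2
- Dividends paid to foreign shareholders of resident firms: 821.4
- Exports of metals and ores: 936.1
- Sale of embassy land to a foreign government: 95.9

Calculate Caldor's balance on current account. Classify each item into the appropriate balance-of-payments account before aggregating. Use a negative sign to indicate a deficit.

-1699.3

Goods: -1298.2 - 4498.8 + 936.1 + 2109.9 - 982.2 = -3733.2
Services: 732.4 + 1056.1 + 362.4 = 2150.9
Primary income: 950.4 - 821.4 = 129.0
Secondary income: -246.0
Current account = (-3733.2) + 2150.9 + 129.0 + (-246.0) = -1699.3
(Excluded from the current account — capital account: debt forgiveness received from foreign official creditors 183.7, sale of embassy land to a foreign government 95.9; financial account: borrowing by resident firms from foreign banks 1558.5.)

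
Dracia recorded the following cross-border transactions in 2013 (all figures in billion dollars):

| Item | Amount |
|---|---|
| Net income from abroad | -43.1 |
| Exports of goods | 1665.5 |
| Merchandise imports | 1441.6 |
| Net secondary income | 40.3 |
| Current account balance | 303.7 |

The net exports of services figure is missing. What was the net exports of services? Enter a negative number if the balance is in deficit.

Current account = goods balance + services balance + net primary income + net secondary income
Sum of the known components = 221.1
Net exports of services = CA - (known components) = 303.7 - 221.1 = 82.6

82.6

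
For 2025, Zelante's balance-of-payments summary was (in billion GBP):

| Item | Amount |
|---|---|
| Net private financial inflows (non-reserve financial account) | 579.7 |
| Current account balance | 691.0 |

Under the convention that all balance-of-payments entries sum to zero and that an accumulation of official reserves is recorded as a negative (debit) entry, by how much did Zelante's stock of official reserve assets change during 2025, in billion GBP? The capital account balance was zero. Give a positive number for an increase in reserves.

Official reserve transactions balance = -(691.0 + 579.7) = -1270.7
An accumulation of reserves is recorded as a debit (negative entry), so the change in the stock of reserves is the negative of that balance.
Change in official reserves = -(-1270.7) = 1270.7

1270.7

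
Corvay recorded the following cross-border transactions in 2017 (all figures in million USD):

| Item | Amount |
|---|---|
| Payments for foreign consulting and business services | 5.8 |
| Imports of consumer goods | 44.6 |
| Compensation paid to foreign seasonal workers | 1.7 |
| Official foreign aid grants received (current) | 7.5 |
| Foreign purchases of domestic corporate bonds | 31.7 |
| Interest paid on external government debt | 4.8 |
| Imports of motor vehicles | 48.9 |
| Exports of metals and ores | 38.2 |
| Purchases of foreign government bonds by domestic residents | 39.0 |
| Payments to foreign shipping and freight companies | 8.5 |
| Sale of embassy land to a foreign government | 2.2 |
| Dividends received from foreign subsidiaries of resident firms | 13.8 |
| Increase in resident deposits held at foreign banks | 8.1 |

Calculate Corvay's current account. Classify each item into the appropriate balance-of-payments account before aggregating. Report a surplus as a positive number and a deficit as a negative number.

-54.8

Goods: -44.6 - 48.9 + 38.2 = -55.3
Services: -5.8 - 8.5 = -14.3
Primary income: -4.8 - 1.7 + 13.8 = 7.3
Secondary income: 7.5
Current account = (-55.3) + (-14.3) + 7.3 + 7.5 = -54.8
(Excluded from the current account — financial account: foreign purchases of domestic corporate bonds 31.7, purchases of foreign government bonds by domestic residents 39.0, increase in resident deposits held at foreign banks 8.1; capital account: sale of embassy land to a foreign government 2.2.)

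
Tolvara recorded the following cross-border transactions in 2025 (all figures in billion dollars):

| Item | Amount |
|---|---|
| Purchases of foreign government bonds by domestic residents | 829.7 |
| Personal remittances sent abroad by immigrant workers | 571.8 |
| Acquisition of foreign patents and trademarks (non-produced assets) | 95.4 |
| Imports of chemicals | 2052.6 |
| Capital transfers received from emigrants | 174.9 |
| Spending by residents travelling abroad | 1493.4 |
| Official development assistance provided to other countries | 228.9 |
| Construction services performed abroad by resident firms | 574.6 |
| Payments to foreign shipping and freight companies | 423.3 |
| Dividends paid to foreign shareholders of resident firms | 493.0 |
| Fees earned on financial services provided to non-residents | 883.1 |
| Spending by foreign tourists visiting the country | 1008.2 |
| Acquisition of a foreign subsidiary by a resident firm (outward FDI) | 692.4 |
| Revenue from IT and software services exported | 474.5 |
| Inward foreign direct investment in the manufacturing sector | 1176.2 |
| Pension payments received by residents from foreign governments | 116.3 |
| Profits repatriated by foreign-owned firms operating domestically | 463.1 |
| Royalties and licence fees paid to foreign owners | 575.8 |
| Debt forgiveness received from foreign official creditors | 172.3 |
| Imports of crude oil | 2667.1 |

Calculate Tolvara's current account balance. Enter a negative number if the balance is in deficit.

-5912.3

Goods: -2052.6 - 2667.1 = -4719.7
Services: 574.6 - 1493.4 + 1008.2 + 883.1 + 474.5 - 575.8 - 423.3 = 447.9
Primary income: -493.0 - 463.1 = -956.1
Secondary income: -571.8 + 116.3 - 228.9 = -684.4
Current account = (-4719.7) + 447.9 + (-956.1) + (-684.4) = -5912.3
(Excluded from the current account — financial account: purchases of foreign government bonds by domestic residents 829.7, acquisition of a foreign subsidiary by a resident firm (outward FDI) 692.4, inward foreign direct investment in the manufacturing sector 1176.2; capital account: acquisition of foreign patents and trademarks (non-produced assets) 95.4, capital transfers received from emigrants 174.9, debt forgiveness received from foreign official creditors 172.3.)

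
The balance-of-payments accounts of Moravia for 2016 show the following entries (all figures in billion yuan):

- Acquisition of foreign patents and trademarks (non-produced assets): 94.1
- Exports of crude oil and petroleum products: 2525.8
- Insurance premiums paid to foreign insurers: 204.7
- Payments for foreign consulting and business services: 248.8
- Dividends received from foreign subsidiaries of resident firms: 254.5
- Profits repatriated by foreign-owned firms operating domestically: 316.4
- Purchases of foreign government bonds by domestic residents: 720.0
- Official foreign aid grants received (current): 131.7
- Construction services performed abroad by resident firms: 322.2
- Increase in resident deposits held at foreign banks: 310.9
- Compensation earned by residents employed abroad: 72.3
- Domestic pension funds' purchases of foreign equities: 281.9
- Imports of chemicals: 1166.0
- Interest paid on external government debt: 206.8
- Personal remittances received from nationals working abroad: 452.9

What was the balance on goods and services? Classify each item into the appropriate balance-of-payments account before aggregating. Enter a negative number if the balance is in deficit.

1228.5

Goods: 2525.8 - 1166.0 = 1359.8
Services: 322.2 - 248.8 - 204.7 = -131.3
Trade balance = 1359.8 + (-131.3) = 1228.5
(Excluded from the trade balance — capital account: acquisition of foreign patents and trademarks (non-produced assets) 94.1; primary income: dividends received from foreign subsidiaries of resident firms 254.5, profits repatriated by foreign-owned firms operating domestically 316.4, compensation earned by residents employed abroad 72.3, interest paid on external government debt 206.8; financial account: purchases of foreign government bonds by domestic residents 720.0, increase in resident deposits held at foreign banks 310.9, domestic pension funds' purchases of foreign equities 281.9; secondary income: official foreign aid grants received (current) 131.7, personal remittances received from nationals working abroad 452.9.)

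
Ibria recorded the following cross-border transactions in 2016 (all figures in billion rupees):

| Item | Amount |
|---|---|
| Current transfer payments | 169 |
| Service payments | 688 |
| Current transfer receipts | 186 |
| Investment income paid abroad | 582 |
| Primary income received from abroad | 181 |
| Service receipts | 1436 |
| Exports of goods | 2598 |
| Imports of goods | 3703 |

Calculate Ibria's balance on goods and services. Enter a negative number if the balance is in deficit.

Goods balance = 2598 - 3703 = -1105
Services balance = 1436 - 688 = 748
Trade balance (goods + services) = -1105 + 748 = -357

-357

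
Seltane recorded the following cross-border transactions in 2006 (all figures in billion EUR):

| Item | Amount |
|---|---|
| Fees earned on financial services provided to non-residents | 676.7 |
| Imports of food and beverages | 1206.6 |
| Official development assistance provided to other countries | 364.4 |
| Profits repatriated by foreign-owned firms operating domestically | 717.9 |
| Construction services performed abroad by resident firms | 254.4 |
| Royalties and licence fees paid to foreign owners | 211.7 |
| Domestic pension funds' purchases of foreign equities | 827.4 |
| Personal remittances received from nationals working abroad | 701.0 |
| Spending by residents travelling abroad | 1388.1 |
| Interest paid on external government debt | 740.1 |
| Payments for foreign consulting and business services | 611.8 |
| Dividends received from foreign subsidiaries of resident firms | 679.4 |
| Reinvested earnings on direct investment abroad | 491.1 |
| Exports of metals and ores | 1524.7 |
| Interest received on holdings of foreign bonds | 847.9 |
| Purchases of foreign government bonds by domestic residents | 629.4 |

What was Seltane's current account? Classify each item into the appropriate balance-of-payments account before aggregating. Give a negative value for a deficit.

-65.4

Goods: 1524.7 - 1206.6 = 318.1
Services: -211.7 + 676.7 + 254.4 - 1388.1 - 611.8 = -1280.5
Primary income: 491.1 - 740.1 - 717.9 + 847.9 + 679.4 = 560.4
Secondary income: 701.0 - 364.4 = 336.6
Current account = 318.1 + (-1280.5) + 560.4 + 336.6 = -65.4
(Excluded from the current account — financial account: domestic pension funds' purchases of foreign equities 827.4, purchases of foreign government bonds by domestic residents 629.4.)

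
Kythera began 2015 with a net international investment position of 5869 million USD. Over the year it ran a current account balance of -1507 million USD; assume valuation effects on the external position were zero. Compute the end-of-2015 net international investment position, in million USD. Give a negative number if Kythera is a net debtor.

4362

With no valuation effects, change in NIIP = current account = -1507
End-of-year NIIP = 5869 + (-1507) = 4362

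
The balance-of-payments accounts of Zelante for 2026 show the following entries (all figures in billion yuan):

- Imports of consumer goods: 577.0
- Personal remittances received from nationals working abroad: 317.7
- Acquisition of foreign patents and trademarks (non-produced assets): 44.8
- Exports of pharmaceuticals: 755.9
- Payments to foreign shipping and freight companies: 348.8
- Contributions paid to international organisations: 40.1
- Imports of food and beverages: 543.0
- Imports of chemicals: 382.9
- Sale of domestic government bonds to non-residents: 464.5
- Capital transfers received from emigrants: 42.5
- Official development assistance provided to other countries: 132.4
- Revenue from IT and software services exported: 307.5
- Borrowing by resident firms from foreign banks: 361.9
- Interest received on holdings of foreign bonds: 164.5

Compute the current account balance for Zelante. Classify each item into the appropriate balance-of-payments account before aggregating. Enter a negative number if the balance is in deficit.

Goods: 755.9 - 577.0 - 382.9 - 543.0 = -747.0
Services: -348.8 + 307.5 = -41.3
Primary income: 164.5
Secondary income: -40.1 - 132.4 + 317.7 = 145.2
Current account = (-747.0) + (-41.3) + 164.5 + 145.2 = -478.6
(Excluded from the current account — capital account: acquisition of foreign patents and trademarks (non-produced assets) 44.8, capital transfers received from emigrants 42.5; financial account: sale of domestic government bonds to non-residents 464.5, borrowing by resident firms from foreign banks 361.9.)

-478.6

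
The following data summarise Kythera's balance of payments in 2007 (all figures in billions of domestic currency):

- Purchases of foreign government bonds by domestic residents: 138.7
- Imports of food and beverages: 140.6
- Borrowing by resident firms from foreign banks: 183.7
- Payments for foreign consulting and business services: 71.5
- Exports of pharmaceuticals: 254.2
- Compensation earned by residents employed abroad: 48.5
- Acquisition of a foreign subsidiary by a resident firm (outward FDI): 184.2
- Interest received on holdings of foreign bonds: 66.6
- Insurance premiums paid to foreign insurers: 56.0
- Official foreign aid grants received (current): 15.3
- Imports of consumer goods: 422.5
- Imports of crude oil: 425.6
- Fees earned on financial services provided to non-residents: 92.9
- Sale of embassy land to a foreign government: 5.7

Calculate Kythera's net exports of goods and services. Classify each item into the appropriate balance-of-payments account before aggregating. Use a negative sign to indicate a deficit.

-769.1

Goods: -425.6 - 422.5 - 140.6 + 254.2 = -734.5
Services: -56.0 + 92.9 - 71.5 = -34.6
Trade balance = -734.5 + (-34.6) = -769.1
(Excluded from the trade balance — financial account: purchases of foreign government bonds by domestic residents 138.7, borrowing by resident firms from foreign banks 183.7, acquisition of a foreign subsidiary by a resident firm (outward FDI) 184.2; primary income: compensation earned by residents employed abroad 48.5, interest received on holdings of foreign bonds 66.6; secondary income: official foreign aid grants received (current) 15.3; capital account: sale of embassy land to a foreign government 5.7.)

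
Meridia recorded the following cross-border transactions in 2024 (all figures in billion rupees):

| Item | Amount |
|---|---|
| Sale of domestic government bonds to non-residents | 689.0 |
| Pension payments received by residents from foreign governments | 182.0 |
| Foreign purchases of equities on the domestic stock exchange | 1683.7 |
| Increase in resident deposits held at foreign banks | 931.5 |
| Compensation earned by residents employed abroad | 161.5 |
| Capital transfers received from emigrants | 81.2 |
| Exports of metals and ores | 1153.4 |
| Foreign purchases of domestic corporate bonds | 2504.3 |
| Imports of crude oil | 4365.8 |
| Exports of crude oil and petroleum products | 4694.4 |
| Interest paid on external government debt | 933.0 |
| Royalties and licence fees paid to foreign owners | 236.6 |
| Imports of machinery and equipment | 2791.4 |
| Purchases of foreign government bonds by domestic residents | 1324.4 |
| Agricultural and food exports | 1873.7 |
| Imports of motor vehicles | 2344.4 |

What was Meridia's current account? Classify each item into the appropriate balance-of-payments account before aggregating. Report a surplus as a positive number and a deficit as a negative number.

Goods: -4365.8 - 2791.4 + 1873.7 + 4694.4 - 2344.4 + 1153.4 = -1780.1
Services: -236.6
Primary income: 161.5 - 933.0 = -771.5
Secondary income: 182.0
Current account = (-1780.1) + (-236.6) + (-771.5) + 182.0 = -2606.2
(Excluded from the current account — financial account: sale of domestic government bonds to non-residents 689.0, foreign purchases of equities on the domestic stock exchange 1683.7, increase in resident deposits held at foreign banks 931.5, foreign purchases of domestic corporate bonds 2504.3, purchases of foreign government bonds by domestic residents 1324.4; capital account: capital transfers received from emigrants 81.2.)

-2606.2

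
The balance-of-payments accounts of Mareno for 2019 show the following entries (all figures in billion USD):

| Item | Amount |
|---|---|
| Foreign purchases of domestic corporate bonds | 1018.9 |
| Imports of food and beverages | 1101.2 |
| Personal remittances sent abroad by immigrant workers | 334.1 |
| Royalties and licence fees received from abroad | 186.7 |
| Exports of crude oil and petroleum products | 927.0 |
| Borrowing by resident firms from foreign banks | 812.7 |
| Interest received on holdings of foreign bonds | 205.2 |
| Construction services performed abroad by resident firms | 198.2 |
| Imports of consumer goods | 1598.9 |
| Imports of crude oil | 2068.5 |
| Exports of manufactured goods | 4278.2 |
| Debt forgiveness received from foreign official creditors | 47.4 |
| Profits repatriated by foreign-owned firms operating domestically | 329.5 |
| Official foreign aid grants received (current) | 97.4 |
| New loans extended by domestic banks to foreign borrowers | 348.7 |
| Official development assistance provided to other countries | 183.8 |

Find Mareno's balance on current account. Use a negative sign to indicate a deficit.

276.7

Goods: 927.0 - 1598.9 - 1101.2 + 4278.2 - 2068.5 = 436.6
Services: 186.7 + 198.2 = 384.9
Primary income: 205.2 - 329.5 = -124.3
Secondary income: -334.1 - 183.8 + 97.4 = -420.5
Current account = 436.6 + 384.9 + (-124.3) + (-420.5) = 276.7
(Excluded from the current account — financial account: foreign purchases of domestic corporate bonds 1018.9, borrowing by resident firms from foreign banks 812.7, new loans extended by domestic banks to foreign borrowers 348.7; capital account: debt forgiveness received from foreign official creditors 47.4.)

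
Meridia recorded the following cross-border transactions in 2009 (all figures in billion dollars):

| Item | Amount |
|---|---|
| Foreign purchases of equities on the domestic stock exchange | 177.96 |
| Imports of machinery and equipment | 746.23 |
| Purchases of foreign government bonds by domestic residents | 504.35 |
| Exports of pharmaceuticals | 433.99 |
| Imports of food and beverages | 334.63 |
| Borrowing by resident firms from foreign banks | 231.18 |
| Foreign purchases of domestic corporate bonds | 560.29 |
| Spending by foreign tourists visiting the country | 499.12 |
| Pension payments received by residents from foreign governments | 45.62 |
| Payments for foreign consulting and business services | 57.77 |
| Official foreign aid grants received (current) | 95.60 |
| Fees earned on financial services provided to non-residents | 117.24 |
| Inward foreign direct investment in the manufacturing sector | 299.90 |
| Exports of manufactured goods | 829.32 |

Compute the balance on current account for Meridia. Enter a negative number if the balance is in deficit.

Goods: 433.99 - 746.23 + 829.32 - 334.63 = 182.45
Services: -57.77 + 499.12 + 117.24 = 558.59
Secondary income: 45.62 + 95.60 = 141.22
Current account = 182.45 + 558.59 + 141.22 = 882.26
(Excluded from the current account — financial account: foreign purchases of equities on the domestic stock exchange 177.96, purchases of foreign government bonds by domestic residents 504.35, borrowing by resident firms from foreign banks 231.18, foreign purchases of domestic corporate bonds 560.29, inward foreign direct investment in the manufacturing sector 299.90.)

882.26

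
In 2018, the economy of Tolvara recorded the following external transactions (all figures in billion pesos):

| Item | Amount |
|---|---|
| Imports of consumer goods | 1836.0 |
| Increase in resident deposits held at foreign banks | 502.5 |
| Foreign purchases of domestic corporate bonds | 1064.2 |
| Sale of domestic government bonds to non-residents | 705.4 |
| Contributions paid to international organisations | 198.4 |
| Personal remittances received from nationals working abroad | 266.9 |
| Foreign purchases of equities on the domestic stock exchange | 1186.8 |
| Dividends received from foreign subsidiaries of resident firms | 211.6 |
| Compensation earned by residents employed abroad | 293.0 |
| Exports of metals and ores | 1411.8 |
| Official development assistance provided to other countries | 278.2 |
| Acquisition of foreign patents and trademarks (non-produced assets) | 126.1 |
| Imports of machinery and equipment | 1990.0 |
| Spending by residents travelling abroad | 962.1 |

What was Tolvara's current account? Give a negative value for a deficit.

-3081.4

Goods: -1836.0 + 1411.8 - 1990.0 = -2414.2
Services: -962.1
Primary income: 293.0 + 211.6 = 504.6
Secondary income: 266.9 - 198.4 - 278.2 = -209.7
Current account = (-2414.2) + (-962.1) + 504.6 + (-209.7) = -3081.4
(Excluded from the current account — financial account: increase in resident deposits held at foreign banks 502.5, foreign purchases of domestic corporate bonds 1064.2, sale of domestic government bonds to non-residents 705.4, foreign purchases of equities on the domestic stock exchange 1186.8; capital account: acquisition of foreign patents and trademarks (non-produced assets) 126.1.)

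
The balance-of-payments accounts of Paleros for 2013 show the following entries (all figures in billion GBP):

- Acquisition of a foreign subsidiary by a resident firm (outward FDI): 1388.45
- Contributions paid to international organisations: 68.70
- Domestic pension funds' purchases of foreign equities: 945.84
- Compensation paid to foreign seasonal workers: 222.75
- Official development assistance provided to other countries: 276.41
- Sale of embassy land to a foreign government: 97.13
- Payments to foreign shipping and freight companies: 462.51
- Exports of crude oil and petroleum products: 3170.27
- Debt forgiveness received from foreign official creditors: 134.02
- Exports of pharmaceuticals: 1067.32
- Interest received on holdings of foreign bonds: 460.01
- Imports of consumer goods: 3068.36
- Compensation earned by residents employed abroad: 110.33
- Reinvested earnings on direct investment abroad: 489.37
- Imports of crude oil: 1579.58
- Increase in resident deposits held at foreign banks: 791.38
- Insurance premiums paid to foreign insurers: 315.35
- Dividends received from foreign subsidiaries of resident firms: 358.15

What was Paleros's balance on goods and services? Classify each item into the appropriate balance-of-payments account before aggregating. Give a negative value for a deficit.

-1188.21

Goods: -1579.58 - 3068.36 + 3170.27 + 1067.32 = -410.35
Services: -315.35 - 462.51 = -777.86
Trade balance = -410.35 + (-777.86) = -1188.21
(Excluded from the trade balance — financial account: acquisition of a foreign subsidiary by a resident firm (outward FDI) 1388.45, domestic pension funds' purchases of foreign equities 945.84, increase in resident deposits held at foreign banks 791.38; secondary income: contributions paid to international organisations 68.70, official development assistance provided to other countries 276.41; primary income: compensation paid to foreign seasonal workers 222.75, interest received on holdings of foreign bonds 460.01, compensation earned by residents employed abroad 110.33, reinvested earnings on direct investment abroad 489.37, dividends received from foreign subsidiaries of resident firms 358.15; capital account: sale of embassy land to a foreign government 97.13, debt forgiveness received from foreign official creditors 134.02.)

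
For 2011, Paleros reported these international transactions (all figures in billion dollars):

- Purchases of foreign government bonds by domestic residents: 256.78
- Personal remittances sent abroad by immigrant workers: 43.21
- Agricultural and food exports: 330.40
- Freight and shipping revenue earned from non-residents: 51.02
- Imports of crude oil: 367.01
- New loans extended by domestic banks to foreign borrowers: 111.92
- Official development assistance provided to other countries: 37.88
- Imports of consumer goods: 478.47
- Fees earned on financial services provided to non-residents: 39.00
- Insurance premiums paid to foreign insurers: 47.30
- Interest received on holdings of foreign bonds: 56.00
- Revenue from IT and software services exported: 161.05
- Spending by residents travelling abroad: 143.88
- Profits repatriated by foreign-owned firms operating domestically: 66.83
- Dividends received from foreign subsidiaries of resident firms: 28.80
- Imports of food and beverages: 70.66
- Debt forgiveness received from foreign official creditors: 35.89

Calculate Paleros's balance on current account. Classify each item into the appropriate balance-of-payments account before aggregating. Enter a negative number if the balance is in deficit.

Goods: 330.40 - 478.47 - 367.01 - 70.66 = -585.74
Services: -47.30 + 161.05 + 39.00 + 51.02 - 143.88 = 59.89
Primary income: 56.00 + 28.80 - 66.83 = 17.97
Secondary income: -37.88 - 43.21 = -81.09
Current account = (-585.74) + 59.89 + 17.97 + (-81.09) = -588.97
(Excluded from the current account — financial account: purchases of foreign government bonds by domestic residents 256.78, new loans extended by domestic banks to foreign borrowers 111.92; capital account: debt forgiveness received from foreign official creditors 35.89.)

-588.97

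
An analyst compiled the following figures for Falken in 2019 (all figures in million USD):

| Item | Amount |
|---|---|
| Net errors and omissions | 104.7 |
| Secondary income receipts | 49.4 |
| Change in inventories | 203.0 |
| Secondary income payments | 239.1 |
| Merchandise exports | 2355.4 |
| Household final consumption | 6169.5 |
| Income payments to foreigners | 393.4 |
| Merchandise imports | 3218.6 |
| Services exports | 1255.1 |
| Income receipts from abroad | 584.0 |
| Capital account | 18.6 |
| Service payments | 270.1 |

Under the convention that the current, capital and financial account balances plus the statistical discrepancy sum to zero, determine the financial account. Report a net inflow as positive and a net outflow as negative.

Goods balance = 2355.4 - 3218.6 = -863.2
Services balance = 1255.1 - 270.1 = 985.0
Trade balance (goods + services) = -863.2 + 985.0 = 121.8
Net primary income = 584.0 - 393.4 = 190.6
Net secondary income = 49.4 - 239.1 = -189.7
Current account = 121.8 + 190.6 + (-189.7) = 122.7
Financial account = -(122.7 + 18.6 + 104.7) = -246.0

-246.0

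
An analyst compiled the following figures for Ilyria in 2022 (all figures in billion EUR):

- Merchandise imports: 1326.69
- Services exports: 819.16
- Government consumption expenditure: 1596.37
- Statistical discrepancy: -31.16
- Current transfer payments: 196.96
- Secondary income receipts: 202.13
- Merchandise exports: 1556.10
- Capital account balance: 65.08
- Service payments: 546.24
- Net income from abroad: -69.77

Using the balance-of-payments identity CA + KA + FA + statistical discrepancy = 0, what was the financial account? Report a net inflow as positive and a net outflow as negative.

Goods balance = 1556.10 - 1326.69 = 229.41
Services balance = 819.16 - 546.24 = 272.92
Trade balance (goods + services) = 229.41 + 272.92 = 502.33
Net primary income = -69.77
Net secondary income = 202.13 - 196.96 = 5.17
Current account = 502.33 + (-69.77) + 5.17 = 437.73
Financial account = -(437.73 + 65.08 + (-31.16)) = -471.65

-471.65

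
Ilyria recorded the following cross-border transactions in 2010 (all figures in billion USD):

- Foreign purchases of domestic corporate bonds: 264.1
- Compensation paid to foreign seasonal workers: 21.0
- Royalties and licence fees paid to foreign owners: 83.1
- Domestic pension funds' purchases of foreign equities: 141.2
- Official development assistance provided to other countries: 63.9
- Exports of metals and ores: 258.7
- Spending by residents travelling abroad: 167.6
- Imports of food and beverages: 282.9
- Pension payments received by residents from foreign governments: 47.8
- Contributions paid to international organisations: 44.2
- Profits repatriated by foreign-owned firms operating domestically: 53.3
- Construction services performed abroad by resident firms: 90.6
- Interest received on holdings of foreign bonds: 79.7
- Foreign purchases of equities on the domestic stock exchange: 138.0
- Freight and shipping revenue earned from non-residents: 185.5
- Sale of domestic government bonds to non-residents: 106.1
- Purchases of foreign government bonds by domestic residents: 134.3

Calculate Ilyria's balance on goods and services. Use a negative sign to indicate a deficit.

Goods: 258.7 - 282.9 = -24.2
Services: 90.6 - 167.6 - 83.1 + 185.5 = 25.4
Trade balance = -24.2 + 25.4 = 1.2
(Excluded from the trade balance — financial account: foreign purchases of domestic corporate bonds 264.1, domestic pension funds' purchases of foreign equities 141.2, foreign purchases of equities on the domestic stock exchange 138.0, sale of domestic government bonds to non-residents 106.1, purchases of foreign government bonds by domestic residents 134.3; primary income: compensation paid to foreign seasonal workers 21.0, profits repatriated by foreign-owned firms operating domestically 53.3, interest received on holdings of foreign bonds 79.7; secondary income: official development assistance provided to other countries 63.9, pension payments received by residents from foreign governments 47.8, contributions paid to international organisations 44.2.)

1.2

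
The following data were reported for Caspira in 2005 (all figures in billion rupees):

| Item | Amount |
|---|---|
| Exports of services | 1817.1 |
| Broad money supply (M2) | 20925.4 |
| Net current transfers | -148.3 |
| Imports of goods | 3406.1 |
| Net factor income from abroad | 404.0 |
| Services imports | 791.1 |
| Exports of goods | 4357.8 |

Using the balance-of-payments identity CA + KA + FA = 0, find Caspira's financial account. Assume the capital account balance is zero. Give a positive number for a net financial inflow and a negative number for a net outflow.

Goods balance = 4357.8 - 3406.1 = 951.7
Services balance = 1817.1 - 791.1 = 1026.0
Trade balance (goods + services) = 951.7 + 1026.0 = 1977.7
Net primary income = 404.0
Net secondary income = -148.3
Current account = 1977.7 + 404.0 + (-148.3) = 2233.4
Financial account = -(2233.4) = -2233.4

-2233.4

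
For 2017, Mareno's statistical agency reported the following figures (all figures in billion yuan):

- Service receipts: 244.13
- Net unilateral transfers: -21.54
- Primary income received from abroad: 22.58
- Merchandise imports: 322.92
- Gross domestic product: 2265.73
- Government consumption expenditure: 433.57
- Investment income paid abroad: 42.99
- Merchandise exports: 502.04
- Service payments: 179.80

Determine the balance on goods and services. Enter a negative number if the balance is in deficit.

Goods balance = 502.04 - 322.92 = 179.12
Services balance = 244.13 - 179.80 = 64.33
Trade balance (goods + services) = 179.12 + 64.33 = 243.45

243.45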